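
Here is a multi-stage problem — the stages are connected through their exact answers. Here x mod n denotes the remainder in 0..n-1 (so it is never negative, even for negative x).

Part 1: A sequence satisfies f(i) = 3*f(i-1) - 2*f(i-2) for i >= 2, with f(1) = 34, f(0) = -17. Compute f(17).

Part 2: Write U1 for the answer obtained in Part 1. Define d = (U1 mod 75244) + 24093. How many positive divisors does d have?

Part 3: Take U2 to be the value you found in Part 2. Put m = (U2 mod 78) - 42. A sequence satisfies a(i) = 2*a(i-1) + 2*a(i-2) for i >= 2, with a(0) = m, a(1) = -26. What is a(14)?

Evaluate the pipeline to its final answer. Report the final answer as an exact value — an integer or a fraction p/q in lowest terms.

-17870848

Part 1: f(2) = 3*(34) - 2*(-17) = 136; iterating: f(2)=136, f(3)=340, f(4)=748, f(5)=1564, f(6)=3196, f(7)=6460, f(8)=12988, f(9)=26044, f(10)=52156, f(11)=104380, f(12)=208828, f(13)=417724, f(14)=835516, f(15)=1671100, f(16)=3342268, f(17)=6684604; answer 6684604
Part 2: U1 = 6684604; d = 87225; 87225 = 3 * 5^2 * 1163; number of divisors = (1+1) * (2+1) * (1+1) = 12; answer 12
Part 3: U2 = 12; m = -30; a(2) = 2*(-26) + 2*(-30) = -112; iterating: a(2)=-112, a(3)=-276, a(4)=-776, a(5)=-2104, a(6)=-5760, a(7)=-15728, a(8)=-42976, a(9)=-117408, a(10)=-320768, a(11)=-876352, a(12)=-2394240, a(13)=-6541184, a(14)=-17870848; answer -17870848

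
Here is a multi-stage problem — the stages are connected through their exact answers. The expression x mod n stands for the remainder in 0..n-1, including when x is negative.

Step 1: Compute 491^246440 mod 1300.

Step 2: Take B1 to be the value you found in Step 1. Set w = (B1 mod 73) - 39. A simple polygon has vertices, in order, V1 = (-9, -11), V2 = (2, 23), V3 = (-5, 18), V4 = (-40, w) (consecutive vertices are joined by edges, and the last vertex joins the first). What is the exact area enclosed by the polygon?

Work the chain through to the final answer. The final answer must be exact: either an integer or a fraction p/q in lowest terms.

Step 1: squarings mod 1300: 491^1=491, 491^2=581, 491^4=861, 491^8=321, 491^16=341, 491^32=581, 491^64=861, 491^128=321, 491^256=341, 491^512=581, 491^1024=861, 491^2048=321, 491^4096=341, 491^8192=581, 491^16384=861, 491^32768=321, 491^65536=341, 491^131072=581; 491^246440 = 491^8 * 491^32 * 491^128 * 491^512 * 491^16384 * 491^32768 * 491^65536 * 491^131072 = 1101 (mod 1300); answer 1101
Step 2: B1 = 1101; w = -33; cross terms: (-9*23 - 2*-11)=-185, (2*18 - -5*23)=151, (-5*-33 - -40*18)=885, (-40*-11 - -9*-33)=143; twice the area = |994| = 994; area = 497; answer 497

497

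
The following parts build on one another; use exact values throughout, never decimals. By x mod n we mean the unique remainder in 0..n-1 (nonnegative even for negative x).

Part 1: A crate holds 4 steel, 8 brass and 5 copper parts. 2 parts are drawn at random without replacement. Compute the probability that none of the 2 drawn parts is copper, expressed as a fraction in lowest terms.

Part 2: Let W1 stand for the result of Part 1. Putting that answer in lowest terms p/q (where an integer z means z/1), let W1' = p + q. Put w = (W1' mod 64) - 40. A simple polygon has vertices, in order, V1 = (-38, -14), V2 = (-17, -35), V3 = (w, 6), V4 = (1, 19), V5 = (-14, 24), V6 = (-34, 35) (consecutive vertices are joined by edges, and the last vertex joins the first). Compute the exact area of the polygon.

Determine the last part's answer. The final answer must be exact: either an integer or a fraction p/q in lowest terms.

Part 1: total draws C(17,2) = 136; favorable C(12,2) = 66; P = 33/68; answer 33/68
Part 2: W1 = 33/68; threaded value p + q = 101; w = -3; cross terms: (-38*-35 - -17*-14)=1092, (-17*6 - -3*-35)=-207, (-3*19 - 1*6)=-63, (1*24 - -14*19)=290, (-14*35 - -34*24)=326, (-34*-14 - -38*35)=1806; twice the area = |3244| = 3244; area = 1622; answer 1622

1622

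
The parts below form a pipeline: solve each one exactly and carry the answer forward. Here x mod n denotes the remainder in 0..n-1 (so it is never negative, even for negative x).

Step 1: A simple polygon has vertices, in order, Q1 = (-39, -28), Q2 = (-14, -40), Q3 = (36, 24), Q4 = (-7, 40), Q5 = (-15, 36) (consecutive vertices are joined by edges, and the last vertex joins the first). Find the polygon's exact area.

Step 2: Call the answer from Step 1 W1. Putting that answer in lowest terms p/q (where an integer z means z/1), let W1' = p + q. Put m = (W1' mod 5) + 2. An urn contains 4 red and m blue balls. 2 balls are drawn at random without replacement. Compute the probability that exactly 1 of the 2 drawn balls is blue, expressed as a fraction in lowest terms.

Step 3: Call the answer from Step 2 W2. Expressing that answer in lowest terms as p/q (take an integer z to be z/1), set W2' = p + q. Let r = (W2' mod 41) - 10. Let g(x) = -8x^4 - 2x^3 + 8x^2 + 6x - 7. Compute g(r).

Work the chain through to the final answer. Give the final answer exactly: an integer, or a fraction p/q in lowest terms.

Step 1: cross terms: (-39*-40 - -14*-28)=1168, (-14*24 - 36*-40)=1104, (36*40 - -7*24)=1608, (-7*36 - -15*40)=348, (-15*-28 - -39*36)=1824; twice the area = |6052| = 6052; area = 3026; answer 3026
Step 2: W1 = 3026; threaded value p + q = 3027; m = 4; total draws C(8,2) = 28; favorable C(4,1)*C(4,1) = 16; P = 4/7; answer 4/7
Step 3: W2 = 4/7; threaded value p + q = 11; r = 1; -8*(1)^4 - 2*(1)^3 + 8*(1)^2 + 6*(1)^1 - 7 = (-8) + (-2) + (8) + (6) + (-7) = -3; answer -3

-3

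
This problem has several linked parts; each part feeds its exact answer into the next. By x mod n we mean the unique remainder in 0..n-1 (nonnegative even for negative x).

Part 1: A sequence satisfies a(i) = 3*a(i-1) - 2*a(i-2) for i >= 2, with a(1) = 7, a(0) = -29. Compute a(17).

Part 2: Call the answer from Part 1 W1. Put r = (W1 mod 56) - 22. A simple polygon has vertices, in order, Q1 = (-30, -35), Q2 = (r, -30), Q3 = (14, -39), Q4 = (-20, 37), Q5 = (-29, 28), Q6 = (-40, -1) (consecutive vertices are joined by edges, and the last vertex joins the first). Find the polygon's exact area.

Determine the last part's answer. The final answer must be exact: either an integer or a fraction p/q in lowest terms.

2043

Part 1: a(2) = 3*(7) - 2*(-29) = 79; iterating: a(2)=79, a(3)=223, a(4)=511, a(5)=1087, a(6)=2239, a(7)=4543, a(8)=9151, a(9)=18367, a(10)=36799, a(11)=73663, a(12)=147391, a(13)=294847, a(14)=589759, a(15)=1179583, a(16)=2359231, a(17)=4718527; answer 4718527
Part 2: W1 = 4718527; r = 1; cross terms: (-30*-30 - 1*-35)=935, (1*-39 - 14*-30)=381, (14*37 - -20*-39)=-262, (-20*28 - -29*37)=513, (-29*-1 - -40*28)=1149, (-40*-35 - -30*-1)=1370; twice the area = |4086| = 4086; area = 2043; answer 2043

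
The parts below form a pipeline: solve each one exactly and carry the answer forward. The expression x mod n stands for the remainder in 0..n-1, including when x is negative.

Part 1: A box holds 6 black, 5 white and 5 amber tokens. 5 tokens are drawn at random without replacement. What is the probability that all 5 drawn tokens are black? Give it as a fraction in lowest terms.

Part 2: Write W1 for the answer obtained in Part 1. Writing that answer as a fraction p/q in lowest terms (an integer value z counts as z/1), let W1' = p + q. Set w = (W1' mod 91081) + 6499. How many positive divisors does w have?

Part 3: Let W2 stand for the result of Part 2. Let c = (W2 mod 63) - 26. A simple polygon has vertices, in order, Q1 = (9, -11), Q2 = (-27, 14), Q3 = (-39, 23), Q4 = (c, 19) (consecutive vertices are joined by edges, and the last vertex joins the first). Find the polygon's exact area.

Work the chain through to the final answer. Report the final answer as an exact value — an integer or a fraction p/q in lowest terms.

341

Part 1: total draws C(16,5) = 4368; favorable C(6,5) = 6; P = 1/728; answer 1/728
Part 2: W1 = 1/728; threaded value p + q = 729; w = 7228; 7228 = 2^2 * 13 * 139; number of divisors = (2+1) * (1+1) * (1+1) = 12; answer 12
Part 3: W2 = 12; c = -14; cross terms: (9*14 - -27*-11)=-171, (-27*23 - -39*14)=-75, (-39*19 - -14*23)=-419, (-14*-11 - 9*19)=-17; twice the area = |-682| = 682; area = 341; answer 341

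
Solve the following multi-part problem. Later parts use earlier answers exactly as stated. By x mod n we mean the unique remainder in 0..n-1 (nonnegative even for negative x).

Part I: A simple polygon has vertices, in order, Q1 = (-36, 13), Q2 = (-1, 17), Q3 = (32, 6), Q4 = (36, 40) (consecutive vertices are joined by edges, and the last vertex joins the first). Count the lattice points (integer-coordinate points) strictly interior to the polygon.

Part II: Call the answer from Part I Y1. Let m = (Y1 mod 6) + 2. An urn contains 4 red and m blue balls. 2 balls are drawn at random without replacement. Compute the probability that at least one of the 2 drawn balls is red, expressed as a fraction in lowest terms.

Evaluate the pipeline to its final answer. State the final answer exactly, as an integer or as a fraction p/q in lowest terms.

6/7

Part I: cross terms: (-36*17 - -1*13)=-599, (-1*6 - 32*17)=-550, (32*40 - 36*6)=1064, (36*13 - -36*40)=1908; twice the area = |1823| = 1823; area = 1823/2; boundary points = 1 + 11 + 2 + 9 = 23; strictly interior points = area - boundary/2 + 1 = 901; answer 901
Part II: Y1 = 901; m = 3; total draws C(7,2) = 21; complement C(3,2) = 3; favorable 21 - 3 = 18; P = 6/7; answer 6/7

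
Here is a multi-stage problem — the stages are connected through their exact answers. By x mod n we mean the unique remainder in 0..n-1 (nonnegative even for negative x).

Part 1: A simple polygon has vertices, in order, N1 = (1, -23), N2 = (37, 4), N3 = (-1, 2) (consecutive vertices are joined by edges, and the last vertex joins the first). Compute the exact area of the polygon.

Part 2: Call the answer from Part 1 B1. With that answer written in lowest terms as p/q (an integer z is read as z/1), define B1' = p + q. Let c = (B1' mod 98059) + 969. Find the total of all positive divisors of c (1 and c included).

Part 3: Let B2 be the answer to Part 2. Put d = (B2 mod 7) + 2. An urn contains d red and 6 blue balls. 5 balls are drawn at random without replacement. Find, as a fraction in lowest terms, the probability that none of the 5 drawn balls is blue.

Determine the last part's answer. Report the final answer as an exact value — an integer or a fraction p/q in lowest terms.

Part 1: cross terms: (1*4 - 37*-23)=855, (37*2 - -1*4)=78, (-1*-23 - 1*2)=21; twice the area = |954| = 954; area = 477; answer 477
Part 2: B1 = 477; threaded value p + q = 478; c = 1447; 1447 is prime, so its only divisors are 1 and 1447; sigma = 1 + 1447 = 1448; answer 1448
Part 3: B2 = 1448; d = 8; total draws C(14,5) = 2002; favorable C(8,5) = 56; P = 4/143; answer 4/143

4/143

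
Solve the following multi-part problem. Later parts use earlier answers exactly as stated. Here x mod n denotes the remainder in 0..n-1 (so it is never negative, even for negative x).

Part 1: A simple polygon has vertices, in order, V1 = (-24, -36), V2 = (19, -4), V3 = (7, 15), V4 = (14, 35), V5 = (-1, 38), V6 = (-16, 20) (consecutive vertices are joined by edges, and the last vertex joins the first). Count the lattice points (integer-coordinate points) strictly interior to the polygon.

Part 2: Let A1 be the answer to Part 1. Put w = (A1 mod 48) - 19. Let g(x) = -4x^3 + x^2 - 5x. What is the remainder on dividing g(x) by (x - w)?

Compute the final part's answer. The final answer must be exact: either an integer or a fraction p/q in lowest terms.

-5258

Part 1: cross terms: (-24*-4 - 19*-36)=780, (19*15 - 7*-4)=313, (7*35 - 14*15)=35, (14*38 - -1*35)=567, (-1*20 - -16*38)=588, (-16*-36 - -24*20)=1056; twice the area = |3339| = 3339; area = 3339/2; boundary points = 1 + 1 + 1 + 3 + 3 + 8 = 17; strictly interior points = area - boundary/2 + 1 = 1662; answer 1662
Part 2: A1 = 1662; w = 11; remainder = value at the root: -4*(11)^3 + 1*(11)^2 - 5*(11)^1 = (-5324) + (121) + (-55) = -5258; answer -5258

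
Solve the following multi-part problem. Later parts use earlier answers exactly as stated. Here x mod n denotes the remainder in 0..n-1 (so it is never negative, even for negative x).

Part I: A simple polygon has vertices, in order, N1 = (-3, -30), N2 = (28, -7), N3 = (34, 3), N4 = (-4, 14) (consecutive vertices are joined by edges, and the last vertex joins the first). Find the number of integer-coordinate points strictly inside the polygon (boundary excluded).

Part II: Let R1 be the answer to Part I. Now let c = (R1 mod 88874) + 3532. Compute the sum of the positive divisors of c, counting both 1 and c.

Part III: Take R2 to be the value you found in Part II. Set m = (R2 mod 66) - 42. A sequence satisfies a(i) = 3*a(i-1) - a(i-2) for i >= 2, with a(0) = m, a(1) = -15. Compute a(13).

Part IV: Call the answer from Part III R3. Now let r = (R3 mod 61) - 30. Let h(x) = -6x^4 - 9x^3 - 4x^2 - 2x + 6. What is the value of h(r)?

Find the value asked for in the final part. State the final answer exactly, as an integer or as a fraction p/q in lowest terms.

Part I: cross terms: (-3*-7 - 28*-30)=861, (28*3 - 34*-7)=322, (34*14 - -4*3)=488, (-4*-30 - -3*14)=162; twice the area = |1833| = 1833; area = 1833/2; boundary points = 1 + 2 + 1 + 1 = 5; strictly interior points = area - boundary/2 + 1 = 915; answer 915
Part II: R1 = 915; c = 4447; 4447 is prime, so its only divisors are 1 and 4447; sigma = 1 + 4447 = 4448; answer 4448
Part III: R2 = 4448; m = -16; a(2) = 3*(-15) - 1*(-16) = -29; iterating: a(2)=-29, a(3)=-72, a(4)=-187, a(5)=-489, a(6)=-1280, a(7)=-3351, a(8)=-8773, a(9)=-22968, a(10)=-60131, a(11)=-157425, a(12)=-412144, a(13)=-1079007; answer -1079007
Part IV: R3 = -1079007; r = -8; -6*(-8)^4 - 9*(-8)^3 - 4*(-8)^2 - 2*(-8)^1 + 6 = (-24576) + (4608) + (-256) + (16) + (6) = -20202; answer -20202

-20202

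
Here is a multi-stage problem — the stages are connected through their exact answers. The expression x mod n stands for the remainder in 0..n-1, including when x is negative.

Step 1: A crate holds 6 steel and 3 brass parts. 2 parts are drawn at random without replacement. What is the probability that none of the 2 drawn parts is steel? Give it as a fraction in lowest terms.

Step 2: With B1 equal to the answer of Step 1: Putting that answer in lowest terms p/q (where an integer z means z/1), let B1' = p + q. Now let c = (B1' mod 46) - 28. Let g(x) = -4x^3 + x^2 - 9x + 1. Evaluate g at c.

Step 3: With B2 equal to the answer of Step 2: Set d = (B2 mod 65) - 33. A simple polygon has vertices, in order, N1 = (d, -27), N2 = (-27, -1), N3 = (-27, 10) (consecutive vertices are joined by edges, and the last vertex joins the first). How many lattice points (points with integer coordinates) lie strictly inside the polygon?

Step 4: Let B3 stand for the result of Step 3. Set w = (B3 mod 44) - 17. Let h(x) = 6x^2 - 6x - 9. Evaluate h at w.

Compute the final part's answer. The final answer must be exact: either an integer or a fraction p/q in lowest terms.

927

Step 1: total draws C(9,2) = 36; favorable C(3,2) = 3; P = 1/12; answer 1/12
Step 2: B1 = 1/12; threaded value p + q = 13; c = -15; -4*(-15)^3 + 1*(-15)^2 - 9*(-15)^1 + 1 = (13500) + (225) + (135) + (1) = 13861; answer 13861
Step 3: B2 = 13861; d = -17; cross terms: (-17*-1 - -27*-27)=-712, (-27*10 - -27*-1)=-297, (-27*-27 - -17*10)=899; twice the area = |-110| = 110; area = 55; boundary points = 2 + 11 + 1 = 14; strictly interior points = area - boundary/2 + 1 = 49; answer 49
Step 4: B3 = 49; w = -12; 6*(-12)^2 - 6*(-12)^1 - 9 = (864) + (72) + (-9) = 927; answer 927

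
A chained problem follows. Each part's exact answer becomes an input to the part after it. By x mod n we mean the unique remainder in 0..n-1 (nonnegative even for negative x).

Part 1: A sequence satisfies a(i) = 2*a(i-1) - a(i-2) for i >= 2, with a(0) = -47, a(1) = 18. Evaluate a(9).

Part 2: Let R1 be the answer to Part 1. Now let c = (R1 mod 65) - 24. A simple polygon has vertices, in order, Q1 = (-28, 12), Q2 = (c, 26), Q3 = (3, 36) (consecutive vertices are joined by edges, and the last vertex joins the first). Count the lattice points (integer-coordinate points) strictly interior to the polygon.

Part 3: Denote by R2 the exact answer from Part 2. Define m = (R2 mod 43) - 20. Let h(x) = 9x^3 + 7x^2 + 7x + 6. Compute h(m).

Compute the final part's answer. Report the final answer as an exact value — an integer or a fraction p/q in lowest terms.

-42307

Part 1: a(2) = 2*(18) - 1*(-47) = 83; iterating: a(2)=83, a(3)=148, a(4)=213, a(5)=278, a(6)=343, a(7)=408, a(8)=473, a(9)=538; answer 538
Part 2: R1 = 538; c = -6; cross terms: (-28*26 - -6*12)=-656, (-6*36 - 3*26)=-294, (3*12 - -28*36)=1044; twice the area = |94| = 94; area = 47; boundary points = 2 + 1 + 1 = 4; strictly interior points = area - boundary/2 + 1 = 46; answer 46
Part 3: R2 = 46; m = -17; 9*(-17)^3 + 7*(-17)^2 + 7*(-17)^1 + 6 = (-44217) + (2023) + (-119) + (6) = -42307; answer -42307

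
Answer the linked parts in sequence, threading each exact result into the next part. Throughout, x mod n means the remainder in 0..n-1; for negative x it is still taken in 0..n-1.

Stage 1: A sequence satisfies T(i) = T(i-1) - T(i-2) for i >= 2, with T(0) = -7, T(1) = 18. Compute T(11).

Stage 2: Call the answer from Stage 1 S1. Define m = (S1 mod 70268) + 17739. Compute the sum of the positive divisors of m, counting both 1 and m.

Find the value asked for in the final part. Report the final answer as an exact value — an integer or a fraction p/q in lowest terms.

131976

Stage 1: T(2) = 1*(18) - 1*(-7) = 25; iterating: T(2)=25, T(3)=7, T(4)=-18, T(5)=-25, T(6)=-7, T(7)=18, T(8)=25, T(9)=7, T(10)=-18, T(11)=-25; answer -25
Stage 2: S1 = -25; m = 87982; 87982 = 2 * 43991; sigma = (1 + 2) * (1 + 43991) = 3 * 43992 = 131976; answer 131976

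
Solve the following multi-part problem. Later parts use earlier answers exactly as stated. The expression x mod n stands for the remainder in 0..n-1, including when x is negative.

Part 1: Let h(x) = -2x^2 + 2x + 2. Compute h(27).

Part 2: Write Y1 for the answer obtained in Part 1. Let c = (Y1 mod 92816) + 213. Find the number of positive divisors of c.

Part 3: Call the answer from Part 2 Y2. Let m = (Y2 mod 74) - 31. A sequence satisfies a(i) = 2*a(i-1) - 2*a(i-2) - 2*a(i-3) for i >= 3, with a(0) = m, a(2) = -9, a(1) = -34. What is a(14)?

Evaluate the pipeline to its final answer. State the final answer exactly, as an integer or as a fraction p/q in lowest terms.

Part 1: -2*(27)^2 + 2*(27)^1 + 2 = (-1458) + (54) + (2) = -1402; answer -1402
Part 2: Y1 = -1402; c = 91627; 91627 = 59 * 1553; number of divisors = (1+1) * (1+1) = 4; answer 4
Part 3: Y2 = 4; m = -27; a(3) = 2*(-9) - 2*(-34) - 2*(-27) = 104; iterating: a(3)=104, a(4)=294, a(5)=398, a(6)=0, a(7)=-1384, a(8)=-3564, a(9)=-4360, a(10)=1176, a(11)=18200, a(12)=42768, a(13)=46784, a(14)=-28368; answer -28368

-28368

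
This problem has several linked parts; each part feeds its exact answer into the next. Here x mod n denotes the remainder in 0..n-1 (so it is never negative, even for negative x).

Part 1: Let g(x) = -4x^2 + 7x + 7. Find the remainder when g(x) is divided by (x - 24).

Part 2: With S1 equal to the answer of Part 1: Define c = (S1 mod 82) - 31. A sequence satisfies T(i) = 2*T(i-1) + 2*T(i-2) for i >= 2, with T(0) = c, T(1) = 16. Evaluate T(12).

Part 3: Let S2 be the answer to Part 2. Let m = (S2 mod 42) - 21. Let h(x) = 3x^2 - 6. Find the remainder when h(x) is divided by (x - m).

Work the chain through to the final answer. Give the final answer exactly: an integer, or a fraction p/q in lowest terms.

-3

Part 1: remainder = value at the root: -4*(24)^2 + 7*(24)^1 + 7 = (-2304) + (168) + (7) = -2129; answer -2129
Part 2: S1 = -2129; c = -28; T(2) = 2*(16) + 2*(-28) = -24; iterating: T(2)=-24, T(3)=-16, T(4)=-80, T(5)=-192, T(6)=-544, T(7)=-1472, T(8)=-4032, T(9)=-11008, T(10)=-30080, T(11)=-82176, T(12)=-224512; answer -224512
Part 3: S2 = -224512; m = -1; remainder = value at the root: 3*(-1)^2 - 6 = (3) + (-6) = -3; answer -3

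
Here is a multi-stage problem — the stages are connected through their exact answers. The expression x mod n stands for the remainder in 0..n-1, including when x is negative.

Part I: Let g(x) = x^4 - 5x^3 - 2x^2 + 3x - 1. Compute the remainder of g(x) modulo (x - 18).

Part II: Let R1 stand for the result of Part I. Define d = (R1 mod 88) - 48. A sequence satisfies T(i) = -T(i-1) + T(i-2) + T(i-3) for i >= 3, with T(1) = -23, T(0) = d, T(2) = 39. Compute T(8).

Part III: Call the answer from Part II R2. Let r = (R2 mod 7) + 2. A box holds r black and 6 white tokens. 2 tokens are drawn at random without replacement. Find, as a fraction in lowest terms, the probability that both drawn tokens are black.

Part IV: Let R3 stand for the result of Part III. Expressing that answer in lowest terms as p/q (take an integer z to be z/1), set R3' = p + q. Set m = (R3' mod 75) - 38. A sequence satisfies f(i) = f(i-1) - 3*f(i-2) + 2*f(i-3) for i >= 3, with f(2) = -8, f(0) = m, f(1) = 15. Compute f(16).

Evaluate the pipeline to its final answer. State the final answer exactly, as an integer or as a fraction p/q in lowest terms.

Part I: remainder = value at the root: 1*(18)^4 - 5*(18)^3 - 2*(18)^2 + 3*(18)^1 - 1 = (104976) + (-29160) + (-648) + (54) + (-1) = 75221; answer 75221
Part II: R1 = 75221; d = 21; T(3) = -1*(39) + 1*(-23) + 1*(21) = -41; iterating: T(3)=-41, T(4)=57, T(5)=-59, T(6)=75, T(7)=-77, T(8)=93; answer 93
Part III: R2 = 93; r = 4; total draws C(10,2) = 45; favorable C(4,2) = 6; P = 2/15; answer 2/15
Part IV: R3 = 2/15; threaded value p + q = 17; m = -21; f(3) = 1*(-8) - 3*(15) + 2*(-21) = -95; iterating: f(3)=-95, f(4)=-41, f(5)=228, f(6)=161, f(7)=-605, f(8)=-632, f(9)=1505, f(10)=2191, f(11)=-3588, f(12)=-7151, f(13)=7995, f(14)=22272, f(15)=-16015, f(16)=-66841; answer -66841

-66841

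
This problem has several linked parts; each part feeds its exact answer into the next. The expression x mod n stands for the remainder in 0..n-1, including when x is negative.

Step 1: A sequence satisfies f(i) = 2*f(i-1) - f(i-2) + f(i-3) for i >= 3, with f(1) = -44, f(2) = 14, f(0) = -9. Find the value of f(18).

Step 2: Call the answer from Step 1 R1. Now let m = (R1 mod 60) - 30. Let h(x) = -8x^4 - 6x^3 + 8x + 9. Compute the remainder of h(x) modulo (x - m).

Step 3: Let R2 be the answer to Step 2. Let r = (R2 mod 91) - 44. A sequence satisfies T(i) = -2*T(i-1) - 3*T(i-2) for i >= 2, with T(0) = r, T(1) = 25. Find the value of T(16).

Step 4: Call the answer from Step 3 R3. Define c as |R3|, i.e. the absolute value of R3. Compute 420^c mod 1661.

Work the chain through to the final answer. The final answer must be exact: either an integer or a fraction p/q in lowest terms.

Step 1: f(3) = 2*(14) - 1*(-44) + 1*(-9) = 63; iterating: f(3)=63, f(4)=68, f(5)=87, f(6)=169, f(7)=319, f(8)=556, f(9)=962, f(10)=1687, f(11)=2968, f(12)=5211, f(13)=9141, f(14)=16039, f(15)=28148, f(16)=49398, f(17)=86687, f(18)=152124; answer 152124
Step 2: R1 = 152124; m = -6; remainder = value at the root: -8*(-6)^4 - 6*(-6)^3 + 8*(-6)^1 + 9 = (-10368) + (1296) + (-48) + (9) = -9111; answer -9111
Step 3: R2 = -9111; r = 36; T(2) = -2*(25) - 3*(36) = -158; iterating: T(2)=-158, T(3)=241, T(4)=-8, T(5)=-707, T(6)=1438, T(7)=-755, T(8)=-2804, T(9)=7873, T(10)=-7334, T(11)=-8951, T(12)=39904, T(13)=-52955, T(14)=-13802, T(15)=186469, T(16)=-331532; answer -331532
Step 4: R3 = -331532; c = 331532; squarings mod 1661: 420^1=420, 420^2=334, 420^4=269, 420^8=938, 420^16=1175, 420^32=334, 420^64=269, 420^128=938, 420^256=1175, 420^512=334, 420^1024=269, 420^2048=938, 420^4096=1175, 420^8192=334, 420^16384=269, 420^32768=938, 420^65536=1175, 420^131072=334, 420^262144=269; 420^331532 = 420^4 * 420^8 * 420^256 * 420^512 * 420^1024 * 420^2048 * 420^65536 * 420^262144 = 334 (mod 1661); answer 334

334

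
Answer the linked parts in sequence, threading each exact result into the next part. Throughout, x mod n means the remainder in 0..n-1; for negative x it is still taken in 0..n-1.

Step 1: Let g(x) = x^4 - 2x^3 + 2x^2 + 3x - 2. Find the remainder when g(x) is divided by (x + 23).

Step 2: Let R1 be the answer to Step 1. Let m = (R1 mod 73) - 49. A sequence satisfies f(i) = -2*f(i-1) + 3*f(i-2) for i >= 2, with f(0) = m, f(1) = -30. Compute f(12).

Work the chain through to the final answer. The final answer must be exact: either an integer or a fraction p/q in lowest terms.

Step 1: remainder = value at the root: 1*(-23)^4 - 2*(-23)^3 + 2*(-23)^2 + 3*(-23)^1 - 2 = (279841) + (24334) + (1058) + (-69) + (-2) = 305162; answer 305162
Step 2: R1 = 305162; m = -27; f(2) = -2*(-30) + 3*(-27) = -21; iterating: f(2)=-21, f(3)=-48, f(4)=33, f(5)=-210, f(6)=519, f(7)=-1668, f(8)=4893, f(9)=-14790, f(10)=44259, f(11)=-132888, f(12)=398553; answer 398553

398553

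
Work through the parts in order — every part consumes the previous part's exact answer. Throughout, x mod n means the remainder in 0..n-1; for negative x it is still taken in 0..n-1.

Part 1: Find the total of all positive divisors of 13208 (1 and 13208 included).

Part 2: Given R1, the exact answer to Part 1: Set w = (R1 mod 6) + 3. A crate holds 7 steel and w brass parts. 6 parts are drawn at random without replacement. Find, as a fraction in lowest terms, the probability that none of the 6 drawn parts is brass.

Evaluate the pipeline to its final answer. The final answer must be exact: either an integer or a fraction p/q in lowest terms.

Part 1: 13208 = 2^3 * 13 * 127; sigma = (1 + 2 + 4 + 8) * (1 + 13) * (1 + 127) = 15 * 14 * 128 = 26880; answer 26880
Part 2: R1 = 26880; w = 3; total draws C(10,6) = 210; favorable C(7,6) = 7; P = 1/30; answer 1/30

1/30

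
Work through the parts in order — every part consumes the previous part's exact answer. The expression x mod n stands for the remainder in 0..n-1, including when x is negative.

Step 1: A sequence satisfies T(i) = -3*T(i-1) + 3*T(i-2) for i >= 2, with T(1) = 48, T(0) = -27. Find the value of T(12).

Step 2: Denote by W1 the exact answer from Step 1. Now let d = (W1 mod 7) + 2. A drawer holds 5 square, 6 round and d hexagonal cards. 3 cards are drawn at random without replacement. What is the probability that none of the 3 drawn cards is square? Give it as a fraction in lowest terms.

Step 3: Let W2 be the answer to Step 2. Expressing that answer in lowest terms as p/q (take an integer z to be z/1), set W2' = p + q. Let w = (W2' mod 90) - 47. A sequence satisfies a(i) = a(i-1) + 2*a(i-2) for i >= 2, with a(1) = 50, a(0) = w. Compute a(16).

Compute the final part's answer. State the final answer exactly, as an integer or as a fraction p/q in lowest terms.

1048558

Step 1: T(2) = -3*(48) + 3*(-27) = -225; iterating: T(2)=-225, T(3)=819, T(4)=-3132, T(5)=11853, T(6)=-44955, T(7)=170424, T(8)=-646137, T(9)=2449683, T(10)=-9287460, T(11)=35211429, T(12)=-133496667; answer -133496667
Step 2: W1 = -133496667; d = 6; total draws C(17,3) = 680; favorable C(12,3) = 220; P = 11/34; answer 11/34
Step 3: W2 = 11/34; threaded value p + q = 45; w = -2; a(2) = 1*(50) + 2*(-2) = 46; iterating: a(2)=46, a(3)=146, a(4)=238, a(5)=530, a(6)=1006, a(7)=2066, a(8)=4078, a(9)=8210, a(10)=16366, a(11)=32786, a(12)=65518, a(13)=131090, a(14)=262126, a(15)=524306, a(16)=1048558; answer 1048558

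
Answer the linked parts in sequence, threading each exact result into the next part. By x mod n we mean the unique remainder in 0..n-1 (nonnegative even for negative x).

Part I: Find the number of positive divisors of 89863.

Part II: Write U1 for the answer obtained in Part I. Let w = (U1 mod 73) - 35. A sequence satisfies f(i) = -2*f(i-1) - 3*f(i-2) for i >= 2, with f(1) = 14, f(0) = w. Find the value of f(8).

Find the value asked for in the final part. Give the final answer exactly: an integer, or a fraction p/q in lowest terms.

425

Part I: 89863 = 73 * 1231; number of divisors = (1+1) * (1+1) = 4; answer 4
Part II: U1 = 4; w = -31; f(2) = -2*(14) - 3*(-31) = 65; iterating: f(2)=65, f(3)=-172, f(4)=149, f(5)=218, f(6)=-883, f(7)=1112, f(8)=425; answer 425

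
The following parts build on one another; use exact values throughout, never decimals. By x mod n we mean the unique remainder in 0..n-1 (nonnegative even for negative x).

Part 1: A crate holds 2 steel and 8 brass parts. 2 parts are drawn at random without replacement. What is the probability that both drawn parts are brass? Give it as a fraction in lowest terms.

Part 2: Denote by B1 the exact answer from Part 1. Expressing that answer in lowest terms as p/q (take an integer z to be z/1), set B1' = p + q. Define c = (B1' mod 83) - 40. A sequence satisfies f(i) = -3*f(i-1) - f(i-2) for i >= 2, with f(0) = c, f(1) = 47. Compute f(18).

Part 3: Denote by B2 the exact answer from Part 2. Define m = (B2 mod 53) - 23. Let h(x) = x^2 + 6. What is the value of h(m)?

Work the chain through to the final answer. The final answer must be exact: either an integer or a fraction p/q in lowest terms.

22

Part 1: total draws C(10,2) = 45; favorable C(8,2) = 28; P = 28/45; answer 28/45
Part 2: B1 = 28/45; threaded value p + q = 73; c = 33; f(2) = -3*(47) - 1*(33) = -174; iterating: f(2)=-174, f(3)=475, f(4)=-1251, f(5)=3278, f(6)=-8583, f(7)=22471, f(8)=-58830, f(9)=154019, f(10)=-403227, f(11)=1055662, f(12)=-2763759, f(13)=7235615, f(14)=-18943086, f(15)=49593643, f(16)=-129837843, f(17)=339919886, f(18)=-889921815; answer -889921815
Part 3: B2 = -889921815; m = -4; 1*(-4)^2 + 6 = (16) + (6) = 22; answer 22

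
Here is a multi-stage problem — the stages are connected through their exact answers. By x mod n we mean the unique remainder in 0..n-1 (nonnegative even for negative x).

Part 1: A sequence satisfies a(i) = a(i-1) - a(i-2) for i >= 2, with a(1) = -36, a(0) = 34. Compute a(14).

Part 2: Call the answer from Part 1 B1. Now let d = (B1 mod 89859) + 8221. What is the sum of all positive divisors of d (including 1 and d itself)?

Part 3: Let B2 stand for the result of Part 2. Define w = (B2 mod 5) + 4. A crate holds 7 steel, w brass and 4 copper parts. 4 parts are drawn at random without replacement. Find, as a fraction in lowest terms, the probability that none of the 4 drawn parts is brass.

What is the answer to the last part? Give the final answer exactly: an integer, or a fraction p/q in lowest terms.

Part 1: a(2) = 1*(-36) - 1*(34) = -70; iterating: a(2)=-70, a(3)=-34, a(4)=36, a(5)=70, a(6)=34, a(7)=-36, a(8)=-70, a(9)=-34, a(10)=36, a(11)=70, a(12)=34, a(13)=-36, a(14)=-70; answer -70
Part 2: B1 = -70; d = 98010; 98010 = 2 * 3^4 * 5 * 11^2; sigma = (1 + 2) * (1 + 3 + 9 + 27 + 81) * (1 + 5) * (1 + 11 + 121) = 3 * 121 * 6 * 133 = 289674; answer 289674
Part 3: B2 = 289674; w = 8; total draws C(19,4) = 3876; favorable C(11,4) = 330; P = 55/646; answer 55/646

55/646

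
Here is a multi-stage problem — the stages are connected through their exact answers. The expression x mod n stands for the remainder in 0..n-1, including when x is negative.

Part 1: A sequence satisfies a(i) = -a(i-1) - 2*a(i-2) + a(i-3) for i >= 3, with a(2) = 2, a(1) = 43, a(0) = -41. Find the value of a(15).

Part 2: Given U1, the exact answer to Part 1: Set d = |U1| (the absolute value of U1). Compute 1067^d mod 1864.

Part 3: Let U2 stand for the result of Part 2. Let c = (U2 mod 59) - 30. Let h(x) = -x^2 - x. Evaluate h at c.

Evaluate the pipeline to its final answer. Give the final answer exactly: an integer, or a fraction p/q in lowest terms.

-650

Part 1: a(3) = -1*(2) - 2*(43) + 1*(-41) = -129; iterating: a(3)=-129, a(4)=168, a(5)=92, a(6)=-557, a(7)=541, a(8)=665, a(9)=-2304, a(10)=1515, a(11)=3758, a(12)=-9092, a(13)=3091, a(14)=18851, a(15)=-34125; answer -34125
Part 2: U1 = -34125; d = 34125; squarings mod 1864: 1067^1=1067, 1067^2=1449, 1067^4=737, 1067^8=745, 1067^16=1417, 1067^32=361, 1067^64=1705, 1067^128=1049, 1067^256=641, 1067^512=801, 1067^1024=385, 1067^2048=969, 1067^4096=1369, 1067^8192=841, 1067^16384=825, 1067^32768=265; 1067^34125 = 1067^1 * 1067^4 * 1067^8 * 1067^64 * 1067^256 * 1067^1024 * 1067^32768 = 1707 (mod 1864); answer 1707
Part 3: U2 = 1707; c = 25; -1*(25)^2 - 1*(25)^1 = (-625) + (-25) = -650; answer -650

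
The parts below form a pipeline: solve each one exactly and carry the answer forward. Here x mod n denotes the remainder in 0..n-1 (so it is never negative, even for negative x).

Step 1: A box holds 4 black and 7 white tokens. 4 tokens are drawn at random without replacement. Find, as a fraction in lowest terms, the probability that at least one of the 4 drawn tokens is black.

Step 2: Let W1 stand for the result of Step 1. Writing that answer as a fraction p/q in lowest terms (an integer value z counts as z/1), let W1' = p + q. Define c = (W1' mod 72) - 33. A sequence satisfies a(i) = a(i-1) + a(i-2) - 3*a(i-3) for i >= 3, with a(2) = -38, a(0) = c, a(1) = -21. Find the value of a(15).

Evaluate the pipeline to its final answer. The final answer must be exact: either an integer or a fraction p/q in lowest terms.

-1249

Step 1: total draws C(11,4) = 330; complement C(7,4) = 35; favorable 330 - 35 = 295; P = 59/66; answer 59/66
Step 2: W1 = 59/66; threaded value p + q = 125; c = 20; a(3) = 1*(-38) + 1*(-21) - 3*(20) = -119; iterating: a(3)=-119, a(4)=-94, a(5)=-99, a(6)=164, a(7)=347, a(8)=808, a(9)=663, a(10)=430, a(11)=-1331, a(12)=-2890, a(13)=-5511, a(14)=-4408, a(15)=-1249; answer -1249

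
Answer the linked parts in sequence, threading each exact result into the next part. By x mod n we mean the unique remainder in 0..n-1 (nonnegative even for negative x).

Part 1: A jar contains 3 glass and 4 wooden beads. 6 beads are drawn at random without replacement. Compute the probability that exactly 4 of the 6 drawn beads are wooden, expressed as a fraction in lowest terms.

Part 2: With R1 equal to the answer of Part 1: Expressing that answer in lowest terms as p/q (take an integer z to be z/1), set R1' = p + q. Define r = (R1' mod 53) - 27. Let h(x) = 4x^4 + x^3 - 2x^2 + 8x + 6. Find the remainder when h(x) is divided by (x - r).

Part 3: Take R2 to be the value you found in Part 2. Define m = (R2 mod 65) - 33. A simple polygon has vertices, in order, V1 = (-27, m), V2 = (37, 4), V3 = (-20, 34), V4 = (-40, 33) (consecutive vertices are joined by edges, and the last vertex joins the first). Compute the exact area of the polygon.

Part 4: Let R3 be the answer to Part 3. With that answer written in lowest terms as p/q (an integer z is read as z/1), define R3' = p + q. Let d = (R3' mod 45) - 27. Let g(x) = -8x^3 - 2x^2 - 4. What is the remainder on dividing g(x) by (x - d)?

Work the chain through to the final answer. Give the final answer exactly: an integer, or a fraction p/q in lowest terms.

46004

Part 1: total draws C(7,6) = 7; favorable C(4,4)*C(3,2) = 3; P = 3/7; answer 3/7
Part 2: R1 = 3/7; threaded value p + q = 10; r = -17; remainder = value at the root: 4*(-17)^4 + 1*(-17)^3 - 2*(-17)^2 + 8*(-17)^1 + 6 = (334084) + (-4913) + (-578) + (-136) + (6) = 328463; answer 328463
Part 3: R2 = 328463; m = -15; cross terms: (-27*4 - 37*-15)=447, (37*34 - -20*4)=1338, (-20*33 - -40*34)=700, (-40*-15 - -27*33)=1491; twice the area = |3976| = 3976; area = 1988; answer 1988
Part 4: R3 = 1988; threaded value p + q = 1989; d = -18; remainder = value at the root: -8*(-18)^3 - 2*(-18)^2 - 4 = (46656) + (-648) + (-4) = 46004; answer 46004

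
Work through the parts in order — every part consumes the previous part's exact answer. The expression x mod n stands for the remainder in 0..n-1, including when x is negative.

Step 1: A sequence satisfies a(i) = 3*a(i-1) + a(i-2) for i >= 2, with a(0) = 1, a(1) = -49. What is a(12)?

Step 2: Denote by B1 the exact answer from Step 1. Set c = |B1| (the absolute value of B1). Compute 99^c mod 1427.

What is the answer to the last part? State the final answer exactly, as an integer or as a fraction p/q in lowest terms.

841

Step 1: a(2) = 3*(-49) + 1*(1) = -146; iterating: a(2)=-146, a(3)=-487, a(4)=-1607, a(5)=-5308, a(6)=-17531, a(7)=-57901, a(8)=-191234, a(9)=-631603, a(10)=-2086043, a(11)=-6889732, a(12)=-22755239; answer -22755239
Step 2: B1 = -22755239; c = 22755239; squarings mod 1427: 99^1=99, 99^2=1239, 99^4=1096, 99^8=1109, 99^16=1234, 99^32=147, 99^64=204, 99^128=233, 99^256=63, 99^512=1115, 99^1024=308, 99^2048=682, 99^4096=1349, 99^8192=376, 99^16384=103, 99^32768=620, 99^65536=537, 99^131072=115, 99^262144=382, 99^524288=370, 99^1048576=1335, 99^2097152=1329, 99^4194304=1042, 99^8388608=1244, 99^16777216=668; 99^22755239 = 99^1 * 99^2 * 99^4 * 99^32 * 99^128 * 99^256 * 99^512 * 99^1024 * 99^4096 * 99^8192 * 99^65536 * 99^131072 * 99^524288 * 99^1048576 * 99^4194304 * 99^16777216 = 841 (mod 1427); answer 841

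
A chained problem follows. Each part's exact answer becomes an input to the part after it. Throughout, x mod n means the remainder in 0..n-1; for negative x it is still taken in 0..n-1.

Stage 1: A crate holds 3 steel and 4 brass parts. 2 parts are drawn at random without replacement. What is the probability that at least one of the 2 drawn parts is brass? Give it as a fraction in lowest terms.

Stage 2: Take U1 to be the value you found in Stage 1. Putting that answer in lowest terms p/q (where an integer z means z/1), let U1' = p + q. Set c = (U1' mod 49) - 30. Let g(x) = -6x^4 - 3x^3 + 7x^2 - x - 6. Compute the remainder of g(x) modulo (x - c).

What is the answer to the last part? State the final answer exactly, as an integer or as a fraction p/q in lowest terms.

-484353

Stage 1: total draws C(7,2) = 21; complement C(3,2) = 3; favorable 21 - 3 = 18; P = 6/7; answer 6/7
Stage 2: U1 = 6/7; threaded value p + q = 13; c = -17; remainder = value at the root: -6*(-17)^4 - 3*(-17)^3 + 7*(-17)^2 - 1*(-17)^1 - 6 = (-501126) + (14739) + (2023) + (17) + (-6) = -484353; answer -484353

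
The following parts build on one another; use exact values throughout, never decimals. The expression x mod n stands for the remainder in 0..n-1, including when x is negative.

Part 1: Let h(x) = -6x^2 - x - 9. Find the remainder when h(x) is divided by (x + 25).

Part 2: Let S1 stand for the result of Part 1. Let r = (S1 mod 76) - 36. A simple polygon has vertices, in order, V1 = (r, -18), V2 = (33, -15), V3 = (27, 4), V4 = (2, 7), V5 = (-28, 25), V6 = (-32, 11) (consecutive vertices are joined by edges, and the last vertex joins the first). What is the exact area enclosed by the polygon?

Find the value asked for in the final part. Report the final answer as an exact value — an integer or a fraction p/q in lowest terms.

923

Part 1: remainder = value at the root: -6*(-25)^2 - 1*(-25)^1 - 9 = (-3750) + (25) + (-9) = -3734; answer -3734
Part 2: S1 = -3734; r = 30; cross terms: (30*-15 - 33*-18)=144, (33*4 - 27*-15)=537, (27*7 - 2*4)=181, (2*25 - -28*7)=246, (-28*11 - -32*25)=492, (-32*-18 - 30*11)=246; twice the area = |1846| = 1846; area = 923; answer 923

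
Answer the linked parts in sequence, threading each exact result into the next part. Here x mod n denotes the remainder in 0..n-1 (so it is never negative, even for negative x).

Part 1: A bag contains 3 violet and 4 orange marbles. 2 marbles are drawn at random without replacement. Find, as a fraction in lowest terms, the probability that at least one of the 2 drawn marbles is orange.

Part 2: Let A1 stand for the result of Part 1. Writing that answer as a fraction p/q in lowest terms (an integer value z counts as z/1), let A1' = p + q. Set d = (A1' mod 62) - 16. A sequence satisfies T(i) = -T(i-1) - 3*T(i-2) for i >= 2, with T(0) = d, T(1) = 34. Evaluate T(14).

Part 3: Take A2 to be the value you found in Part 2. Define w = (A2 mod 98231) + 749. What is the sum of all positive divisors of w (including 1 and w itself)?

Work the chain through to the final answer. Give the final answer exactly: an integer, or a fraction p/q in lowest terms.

56084

Part 1: total draws C(7,2) = 21; complement C(3,2) = 3; favorable 21 - 3 = 18; P = 6/7; answer 6/7
Part 2: A1 = 6/7; threaded value p + q = 13; d = -3; T(2) = -1*(34) - 3*(-3) = -25; iterating: T(2)=-25, T(3)=-77, T(4)=152, T(5)=79, T(6)=-535, T(7)=298, T(8)=1307, T(9)=-2201, T(10)=-1720, T(11)=8323, T(12)=-3163, T(13)=-21806, T(14)=31295; answer 31295
Part 3: A2 = 31295; w = 32044; 32044 = 2^2 * 8011; sigma = (1 + 2 + 4) * (1 + 8011) = 7 * 8012 = 56084; answer 56084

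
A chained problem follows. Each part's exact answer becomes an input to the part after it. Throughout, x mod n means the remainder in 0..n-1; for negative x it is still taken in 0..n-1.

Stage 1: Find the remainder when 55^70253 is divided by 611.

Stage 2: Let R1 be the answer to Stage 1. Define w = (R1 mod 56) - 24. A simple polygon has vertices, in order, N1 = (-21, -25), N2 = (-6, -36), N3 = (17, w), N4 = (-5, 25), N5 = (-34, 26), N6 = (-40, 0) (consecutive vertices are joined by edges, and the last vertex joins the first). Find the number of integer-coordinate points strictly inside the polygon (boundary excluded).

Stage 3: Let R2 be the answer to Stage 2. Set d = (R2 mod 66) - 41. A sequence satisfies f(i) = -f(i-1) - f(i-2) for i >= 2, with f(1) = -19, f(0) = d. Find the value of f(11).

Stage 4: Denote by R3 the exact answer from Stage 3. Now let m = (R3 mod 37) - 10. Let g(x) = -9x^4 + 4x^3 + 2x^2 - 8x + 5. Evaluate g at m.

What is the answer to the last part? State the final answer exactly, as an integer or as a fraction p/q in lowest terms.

Stage 1: squarings mod 611: 55^1=55, 55^2=581, 55^4=289, 55^8=425, 55^16=380, 55^32=204, 55^64=68, 55^128=347, 55^256=42, 55^512=542, 55^1024=484, 55^2048=243, 55^4096=393, 55^8192=477, 55^16384=237, 55^32768=568, 55^65536=16; 55^70253 = 55^1 * 55^4 * 55^8 * 55^32 * 55^64 * 55^512 * 55^4096 * 55^65536 = 178 (mod 611); answer 178
Stage 2: R1 = 178; w = -14; cross terms: (-21*-36 - -6*-25)=606, (-6*-14 - 17*-36)=696, (17*25 - -5*-14)=355, (-5*26 - -34*25)=720, (-34*0 - -40*26)=1040, (-40*-25 - -21*0)=1000; twice the area = |4417| = 4417; area = 4417/2; boundary points = 1 + 1 + 1 + 1 + 2 + 1 = 7; strictly interior points = area - boundary/2 + 1 = 2206; answer 2206
Stage 3: R2 = 2206; d = -13; f(2) = -1*(-19) - 1*(-13) = 32; iterating: f(2)=32, f(3)=-13, f(4)=-19, f(5)=32, f(6)=-13, f(7)=-19, f(8)=32, f(9)=-13, f(10)=-19, f(11)=32; answer 32
Stage 4: R3 = 32; m = 22; -9*(22)^4 + 4*(22)^3 + 2*(22)^2 - 8*(22)^1 + 5 = (-2108304) + (42592) + (968) + (-176) + (5) = -2064915; answer -2064915

-2064915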